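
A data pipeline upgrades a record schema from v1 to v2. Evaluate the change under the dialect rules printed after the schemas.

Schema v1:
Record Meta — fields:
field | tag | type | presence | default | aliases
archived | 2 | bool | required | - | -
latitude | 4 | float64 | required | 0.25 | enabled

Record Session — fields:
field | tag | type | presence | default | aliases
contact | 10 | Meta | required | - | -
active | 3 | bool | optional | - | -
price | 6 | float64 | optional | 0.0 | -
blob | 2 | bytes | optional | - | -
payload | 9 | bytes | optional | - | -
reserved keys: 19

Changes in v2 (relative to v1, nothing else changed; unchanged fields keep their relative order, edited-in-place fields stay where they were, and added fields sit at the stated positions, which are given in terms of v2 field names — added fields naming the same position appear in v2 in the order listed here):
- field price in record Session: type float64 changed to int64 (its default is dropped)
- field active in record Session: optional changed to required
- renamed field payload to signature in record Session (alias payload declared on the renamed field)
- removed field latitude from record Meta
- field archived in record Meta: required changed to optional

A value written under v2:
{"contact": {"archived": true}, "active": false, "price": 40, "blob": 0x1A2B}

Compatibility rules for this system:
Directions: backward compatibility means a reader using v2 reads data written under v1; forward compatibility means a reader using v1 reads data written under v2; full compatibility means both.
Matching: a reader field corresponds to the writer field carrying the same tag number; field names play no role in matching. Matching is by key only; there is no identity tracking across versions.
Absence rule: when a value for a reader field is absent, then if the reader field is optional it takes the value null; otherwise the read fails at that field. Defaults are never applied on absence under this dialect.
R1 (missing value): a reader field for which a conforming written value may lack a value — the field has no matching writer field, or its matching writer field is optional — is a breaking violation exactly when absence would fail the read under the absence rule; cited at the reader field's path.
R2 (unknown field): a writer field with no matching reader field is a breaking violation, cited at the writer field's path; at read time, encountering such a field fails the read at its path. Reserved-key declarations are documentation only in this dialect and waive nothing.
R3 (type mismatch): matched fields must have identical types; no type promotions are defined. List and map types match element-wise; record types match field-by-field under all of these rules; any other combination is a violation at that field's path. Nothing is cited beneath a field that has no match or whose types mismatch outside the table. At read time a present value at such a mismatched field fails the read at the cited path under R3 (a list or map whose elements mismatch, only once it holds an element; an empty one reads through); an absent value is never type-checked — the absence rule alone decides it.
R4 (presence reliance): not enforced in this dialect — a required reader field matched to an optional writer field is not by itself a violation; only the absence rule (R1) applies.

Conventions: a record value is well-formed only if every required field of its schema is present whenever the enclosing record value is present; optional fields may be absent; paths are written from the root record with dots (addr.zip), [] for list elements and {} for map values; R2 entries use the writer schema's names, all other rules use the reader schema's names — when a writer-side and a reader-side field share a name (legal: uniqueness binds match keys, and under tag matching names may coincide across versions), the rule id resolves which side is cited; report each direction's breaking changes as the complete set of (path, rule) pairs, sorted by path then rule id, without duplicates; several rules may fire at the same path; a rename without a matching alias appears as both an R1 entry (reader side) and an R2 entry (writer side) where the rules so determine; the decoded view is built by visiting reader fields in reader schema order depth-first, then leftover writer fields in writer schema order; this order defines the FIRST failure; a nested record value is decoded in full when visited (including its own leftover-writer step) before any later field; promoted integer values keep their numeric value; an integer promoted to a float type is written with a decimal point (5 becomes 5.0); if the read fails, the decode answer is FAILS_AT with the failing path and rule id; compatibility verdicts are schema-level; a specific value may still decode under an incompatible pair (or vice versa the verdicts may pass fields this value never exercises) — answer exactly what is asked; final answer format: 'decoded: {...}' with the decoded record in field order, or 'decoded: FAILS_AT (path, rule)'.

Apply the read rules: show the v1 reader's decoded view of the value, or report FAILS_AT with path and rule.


decoded: FAILS_AT (contact.latitude, R1)

each type pair in Session: writer, then reader
decode (reader v1):
  contact.archived := true
  read fails at contact.latitude under R1 (no fill)
  => FAILS_AT (contact.latitude, R1)
ruling out the remaining Session differences:
  field price in record Session: type float64 changed to int64 (its default is dropped) -> matters for Session compatibility verdicts, not for this value's decode
  field active in record Session: optional changed to required -> matters for Session compatibility verdicts, not for this value's decode
  renamed field payload to signature in record Session (alias payload declared on the renamed field) -> no rule fires on it and the decoded Session view is identical with or without it
  field archived in record Meta: required changed to optional -> matters for Session compatibility verdicts, not for this value's decode


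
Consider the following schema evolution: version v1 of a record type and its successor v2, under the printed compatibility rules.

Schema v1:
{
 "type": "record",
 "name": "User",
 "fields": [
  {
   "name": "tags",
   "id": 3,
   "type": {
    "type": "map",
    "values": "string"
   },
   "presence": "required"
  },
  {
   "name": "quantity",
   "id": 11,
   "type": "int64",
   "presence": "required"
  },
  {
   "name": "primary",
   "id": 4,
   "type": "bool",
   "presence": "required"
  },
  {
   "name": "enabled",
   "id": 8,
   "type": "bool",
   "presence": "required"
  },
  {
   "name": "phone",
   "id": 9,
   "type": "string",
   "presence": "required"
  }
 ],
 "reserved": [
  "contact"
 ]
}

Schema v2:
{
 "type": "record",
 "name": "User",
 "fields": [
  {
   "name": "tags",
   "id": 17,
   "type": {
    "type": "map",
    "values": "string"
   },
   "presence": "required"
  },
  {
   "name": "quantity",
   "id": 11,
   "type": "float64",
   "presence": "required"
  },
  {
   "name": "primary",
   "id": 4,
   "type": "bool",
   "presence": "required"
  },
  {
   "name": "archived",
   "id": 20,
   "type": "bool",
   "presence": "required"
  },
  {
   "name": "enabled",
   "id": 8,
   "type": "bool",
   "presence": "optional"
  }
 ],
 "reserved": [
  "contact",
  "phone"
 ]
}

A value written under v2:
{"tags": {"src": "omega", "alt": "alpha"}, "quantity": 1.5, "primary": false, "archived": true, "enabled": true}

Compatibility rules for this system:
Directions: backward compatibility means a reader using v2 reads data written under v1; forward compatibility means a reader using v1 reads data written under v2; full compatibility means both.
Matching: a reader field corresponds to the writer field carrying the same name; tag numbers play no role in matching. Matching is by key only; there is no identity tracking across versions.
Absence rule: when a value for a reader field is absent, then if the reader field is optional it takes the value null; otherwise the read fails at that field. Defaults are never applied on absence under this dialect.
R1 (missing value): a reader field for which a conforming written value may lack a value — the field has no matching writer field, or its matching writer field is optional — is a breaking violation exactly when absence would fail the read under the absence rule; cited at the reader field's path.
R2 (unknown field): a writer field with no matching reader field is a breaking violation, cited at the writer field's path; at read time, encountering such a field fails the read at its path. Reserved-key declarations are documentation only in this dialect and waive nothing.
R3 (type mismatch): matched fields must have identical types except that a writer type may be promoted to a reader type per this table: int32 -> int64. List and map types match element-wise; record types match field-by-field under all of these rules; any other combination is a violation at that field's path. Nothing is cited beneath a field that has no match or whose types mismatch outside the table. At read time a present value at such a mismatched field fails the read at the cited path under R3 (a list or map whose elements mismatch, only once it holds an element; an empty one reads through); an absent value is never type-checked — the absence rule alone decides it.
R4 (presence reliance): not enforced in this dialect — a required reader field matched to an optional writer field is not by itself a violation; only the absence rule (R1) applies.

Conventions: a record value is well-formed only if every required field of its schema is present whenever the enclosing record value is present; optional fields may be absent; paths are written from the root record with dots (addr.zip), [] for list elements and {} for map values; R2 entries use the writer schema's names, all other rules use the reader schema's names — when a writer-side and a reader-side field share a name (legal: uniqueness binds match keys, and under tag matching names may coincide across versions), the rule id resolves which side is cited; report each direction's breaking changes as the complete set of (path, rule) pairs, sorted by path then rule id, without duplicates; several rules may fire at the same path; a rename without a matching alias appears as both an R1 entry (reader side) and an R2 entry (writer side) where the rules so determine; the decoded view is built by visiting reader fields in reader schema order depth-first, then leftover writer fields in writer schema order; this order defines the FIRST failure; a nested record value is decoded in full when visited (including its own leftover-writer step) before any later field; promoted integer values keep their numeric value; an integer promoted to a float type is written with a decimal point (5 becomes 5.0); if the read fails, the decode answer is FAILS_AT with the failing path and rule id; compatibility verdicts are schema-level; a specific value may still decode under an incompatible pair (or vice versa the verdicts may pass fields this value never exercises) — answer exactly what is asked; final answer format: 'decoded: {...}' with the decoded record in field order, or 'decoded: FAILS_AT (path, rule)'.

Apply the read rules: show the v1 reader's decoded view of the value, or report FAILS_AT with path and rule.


decoded: FAILS_AT (quantity, R3)

the writer's type comes first in each User pair
decode (reader v1):
  tags := {"src": "omega", "alt": "alpha"}
  read fails at quantity under R3
  => FAILS_AT (quantity, R3)
the rest of the User diff is inert for this question:
  field tags in record User: tag 3 changed to 17 -> inert under this dialect — no rule fires on User and the result does not move
  removed field phone from record User (its key "phone" joins the reserved list) -> a verdict-level change on User — the shown value reads the same
  added field archived to record User: required bool, tag 20 (in v2 it sits immediately before enabled) -> a verdict-level change on User — the shown value reads the same
  field enabled in record User: required changed to optional -> a verdict-level change on User — the shown value reads the same


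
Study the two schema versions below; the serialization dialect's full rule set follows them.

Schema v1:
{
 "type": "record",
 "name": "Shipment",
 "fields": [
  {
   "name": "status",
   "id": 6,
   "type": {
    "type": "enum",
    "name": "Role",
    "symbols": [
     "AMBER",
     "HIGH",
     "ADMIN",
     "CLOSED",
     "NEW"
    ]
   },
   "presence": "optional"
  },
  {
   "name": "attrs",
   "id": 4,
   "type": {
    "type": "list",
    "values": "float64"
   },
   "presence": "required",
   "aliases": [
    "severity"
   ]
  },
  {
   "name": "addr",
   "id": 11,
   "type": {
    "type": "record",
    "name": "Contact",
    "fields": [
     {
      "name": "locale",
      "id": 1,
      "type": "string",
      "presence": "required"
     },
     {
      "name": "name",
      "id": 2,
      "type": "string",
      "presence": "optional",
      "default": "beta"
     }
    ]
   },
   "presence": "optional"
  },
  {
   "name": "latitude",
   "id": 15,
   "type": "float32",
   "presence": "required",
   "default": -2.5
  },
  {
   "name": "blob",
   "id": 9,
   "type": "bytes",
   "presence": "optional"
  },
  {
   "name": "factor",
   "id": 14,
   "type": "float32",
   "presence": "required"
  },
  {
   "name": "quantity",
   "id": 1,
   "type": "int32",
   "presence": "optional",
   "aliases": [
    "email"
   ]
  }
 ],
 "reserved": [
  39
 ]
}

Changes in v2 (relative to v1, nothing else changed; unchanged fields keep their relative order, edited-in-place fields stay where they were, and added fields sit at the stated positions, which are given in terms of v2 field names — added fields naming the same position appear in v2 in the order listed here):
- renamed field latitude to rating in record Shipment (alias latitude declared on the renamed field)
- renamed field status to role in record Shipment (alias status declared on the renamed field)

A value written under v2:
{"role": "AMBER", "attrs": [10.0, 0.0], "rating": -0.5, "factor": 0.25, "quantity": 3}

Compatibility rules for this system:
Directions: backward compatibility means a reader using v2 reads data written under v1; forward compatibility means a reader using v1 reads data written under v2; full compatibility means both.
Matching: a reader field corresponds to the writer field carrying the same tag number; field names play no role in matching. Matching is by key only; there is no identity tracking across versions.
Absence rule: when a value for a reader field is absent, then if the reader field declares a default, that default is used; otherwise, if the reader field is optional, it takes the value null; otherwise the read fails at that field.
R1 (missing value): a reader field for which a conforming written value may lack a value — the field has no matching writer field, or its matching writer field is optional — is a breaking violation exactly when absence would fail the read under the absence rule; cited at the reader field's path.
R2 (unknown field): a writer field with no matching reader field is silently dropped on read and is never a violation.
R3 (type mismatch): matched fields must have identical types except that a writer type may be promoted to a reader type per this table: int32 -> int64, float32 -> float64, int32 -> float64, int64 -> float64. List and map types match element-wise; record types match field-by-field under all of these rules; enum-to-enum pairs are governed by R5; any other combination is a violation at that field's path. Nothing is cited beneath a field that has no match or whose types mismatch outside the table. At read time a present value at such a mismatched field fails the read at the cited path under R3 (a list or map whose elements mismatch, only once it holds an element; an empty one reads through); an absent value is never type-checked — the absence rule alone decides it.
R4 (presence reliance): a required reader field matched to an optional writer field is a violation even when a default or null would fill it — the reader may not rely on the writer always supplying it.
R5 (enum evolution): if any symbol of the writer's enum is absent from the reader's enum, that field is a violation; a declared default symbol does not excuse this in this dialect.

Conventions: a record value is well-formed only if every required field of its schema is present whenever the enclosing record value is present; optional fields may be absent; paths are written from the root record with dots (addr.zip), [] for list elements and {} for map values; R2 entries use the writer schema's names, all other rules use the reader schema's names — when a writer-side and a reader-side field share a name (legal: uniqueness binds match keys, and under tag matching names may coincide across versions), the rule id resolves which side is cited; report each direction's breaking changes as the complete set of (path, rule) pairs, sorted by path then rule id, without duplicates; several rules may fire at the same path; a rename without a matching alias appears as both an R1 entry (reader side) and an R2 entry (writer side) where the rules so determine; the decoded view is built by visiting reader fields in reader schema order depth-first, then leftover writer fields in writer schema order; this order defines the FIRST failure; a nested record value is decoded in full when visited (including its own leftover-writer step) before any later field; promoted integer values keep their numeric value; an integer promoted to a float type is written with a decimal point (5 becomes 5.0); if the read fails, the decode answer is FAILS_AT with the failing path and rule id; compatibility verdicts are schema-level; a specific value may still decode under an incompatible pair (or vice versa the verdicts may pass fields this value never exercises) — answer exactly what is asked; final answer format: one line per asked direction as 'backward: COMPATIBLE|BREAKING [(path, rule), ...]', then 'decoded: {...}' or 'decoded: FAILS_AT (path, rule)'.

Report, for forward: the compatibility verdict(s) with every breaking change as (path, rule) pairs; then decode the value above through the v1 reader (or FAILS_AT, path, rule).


forward: COMPATIBLE []; decoded: {"status": "AMBER", "attrs": [10.0, 0.0], "addr": null, "latitude": -0.5, "blob": null, "factor": 0.25, "quantity": 3}

arrows below run writer -> reader for Shipment
checking forward for Shipment: reader v1 against writer v2:
  status <- role (Role -> Role, writer optional)
  attrs <- attrs (list<float64> -> list<float64>, writer required)
  addr <- addr (Contact -> Contact, writer optional)
  latitude <- rating (float32 -> float32, writer required)
  blob <- blob (bytes -> bytes, writer optional)
  factor <- factor (float32 -> float32, writer required)
  quantity <- quantity (int32 -> int32, writer optional)
  addr.locale <- addr.locale (string -> string, writer required)
  addr.name <- addr.name (string -> string, writer optional)
  => forward: COMPATIBLE
migrating the Shipment value to v1:
  status := "AMBER" (from writer role)
  attrs := [10.0, 0.0]
  addr := null (not supplied -> null)
  latitude := -0.5 (from writer rating)
  blob := null (not supplied -> null)
  factor := 0.25
  quantity := 3
  => decoded: {"status": "AMBER", "attrs": [10.0, 0.0], "addr": null, "latitude": -0.5, "blob": null, "factor": 0.25, "quantity": 3}
the rest of the Shipment diff is inert for this question:
  renamed field latitude to rating in record Shipment (alias latitude declared on the renamed field) -> triggers nothing under Shipment's printed rules — same verdict
  renamed field status to role in record Shipment (alias status declared on the renamed field) -> triggers nothing under Shipment's printed rules — same verdict


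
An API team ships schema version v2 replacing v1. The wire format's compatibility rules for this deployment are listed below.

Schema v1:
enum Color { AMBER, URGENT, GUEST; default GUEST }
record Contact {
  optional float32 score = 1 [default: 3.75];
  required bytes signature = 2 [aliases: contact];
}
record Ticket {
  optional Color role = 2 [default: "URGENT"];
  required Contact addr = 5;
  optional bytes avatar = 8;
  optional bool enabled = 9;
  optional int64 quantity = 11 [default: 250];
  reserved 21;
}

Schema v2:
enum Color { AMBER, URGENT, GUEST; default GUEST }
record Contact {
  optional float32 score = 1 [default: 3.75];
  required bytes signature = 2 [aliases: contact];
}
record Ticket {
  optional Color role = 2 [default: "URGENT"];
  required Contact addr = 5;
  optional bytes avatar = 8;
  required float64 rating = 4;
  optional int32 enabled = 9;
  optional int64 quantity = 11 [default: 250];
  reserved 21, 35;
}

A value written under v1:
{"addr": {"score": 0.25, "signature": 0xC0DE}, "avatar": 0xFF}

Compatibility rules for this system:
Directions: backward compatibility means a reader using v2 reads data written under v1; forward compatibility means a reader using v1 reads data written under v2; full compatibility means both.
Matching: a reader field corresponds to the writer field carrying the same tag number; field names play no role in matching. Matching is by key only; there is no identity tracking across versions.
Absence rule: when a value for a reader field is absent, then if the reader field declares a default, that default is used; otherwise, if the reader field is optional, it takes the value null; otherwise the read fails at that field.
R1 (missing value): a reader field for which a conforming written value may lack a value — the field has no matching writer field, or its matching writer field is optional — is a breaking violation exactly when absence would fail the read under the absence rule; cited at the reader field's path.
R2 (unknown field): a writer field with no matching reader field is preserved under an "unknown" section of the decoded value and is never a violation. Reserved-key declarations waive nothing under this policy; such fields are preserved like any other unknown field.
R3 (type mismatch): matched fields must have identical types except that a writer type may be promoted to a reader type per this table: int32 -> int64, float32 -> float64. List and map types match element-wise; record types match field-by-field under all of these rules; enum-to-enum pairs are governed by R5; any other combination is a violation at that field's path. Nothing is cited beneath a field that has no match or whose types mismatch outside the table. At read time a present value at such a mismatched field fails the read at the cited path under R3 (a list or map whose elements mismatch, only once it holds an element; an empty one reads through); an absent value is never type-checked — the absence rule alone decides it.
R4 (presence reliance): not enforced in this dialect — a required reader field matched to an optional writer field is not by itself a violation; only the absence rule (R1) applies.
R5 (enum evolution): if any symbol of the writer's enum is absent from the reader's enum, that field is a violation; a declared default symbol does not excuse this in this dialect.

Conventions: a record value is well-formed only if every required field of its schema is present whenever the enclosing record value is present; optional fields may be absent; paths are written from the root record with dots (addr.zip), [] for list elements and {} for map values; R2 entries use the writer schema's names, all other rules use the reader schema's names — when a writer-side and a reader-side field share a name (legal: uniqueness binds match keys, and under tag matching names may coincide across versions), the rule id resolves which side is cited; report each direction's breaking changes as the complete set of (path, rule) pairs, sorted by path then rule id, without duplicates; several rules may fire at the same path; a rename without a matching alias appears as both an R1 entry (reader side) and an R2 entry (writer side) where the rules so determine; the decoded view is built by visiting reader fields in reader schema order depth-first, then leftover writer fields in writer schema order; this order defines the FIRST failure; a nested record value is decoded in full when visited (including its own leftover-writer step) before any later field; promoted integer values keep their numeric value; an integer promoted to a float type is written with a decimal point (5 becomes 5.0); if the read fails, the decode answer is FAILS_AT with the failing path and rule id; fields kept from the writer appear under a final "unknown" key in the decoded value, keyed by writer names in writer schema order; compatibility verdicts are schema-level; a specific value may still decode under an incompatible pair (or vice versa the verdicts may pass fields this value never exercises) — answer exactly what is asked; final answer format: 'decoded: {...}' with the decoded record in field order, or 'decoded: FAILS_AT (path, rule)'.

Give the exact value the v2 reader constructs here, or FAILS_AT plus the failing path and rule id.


decoded: FAILS_AT (rating, R1)

the writer's type comes first in each Ticket pair
decode (reader v2):
  role := "URGENT" (no value, default fills)
  addr.score := 0.25
  addr.signature := 0xC0DE
  avatar := 0xFF
  read fails at rating under R1 (no fill)
  => FAILS_AT (rating, R1)
the rest of the Ticket diff is inert for this question:
  field enabled in record Ticket: type bool changed to int32 -> matters for Ticket compatibility verdicts, not for this value's decode


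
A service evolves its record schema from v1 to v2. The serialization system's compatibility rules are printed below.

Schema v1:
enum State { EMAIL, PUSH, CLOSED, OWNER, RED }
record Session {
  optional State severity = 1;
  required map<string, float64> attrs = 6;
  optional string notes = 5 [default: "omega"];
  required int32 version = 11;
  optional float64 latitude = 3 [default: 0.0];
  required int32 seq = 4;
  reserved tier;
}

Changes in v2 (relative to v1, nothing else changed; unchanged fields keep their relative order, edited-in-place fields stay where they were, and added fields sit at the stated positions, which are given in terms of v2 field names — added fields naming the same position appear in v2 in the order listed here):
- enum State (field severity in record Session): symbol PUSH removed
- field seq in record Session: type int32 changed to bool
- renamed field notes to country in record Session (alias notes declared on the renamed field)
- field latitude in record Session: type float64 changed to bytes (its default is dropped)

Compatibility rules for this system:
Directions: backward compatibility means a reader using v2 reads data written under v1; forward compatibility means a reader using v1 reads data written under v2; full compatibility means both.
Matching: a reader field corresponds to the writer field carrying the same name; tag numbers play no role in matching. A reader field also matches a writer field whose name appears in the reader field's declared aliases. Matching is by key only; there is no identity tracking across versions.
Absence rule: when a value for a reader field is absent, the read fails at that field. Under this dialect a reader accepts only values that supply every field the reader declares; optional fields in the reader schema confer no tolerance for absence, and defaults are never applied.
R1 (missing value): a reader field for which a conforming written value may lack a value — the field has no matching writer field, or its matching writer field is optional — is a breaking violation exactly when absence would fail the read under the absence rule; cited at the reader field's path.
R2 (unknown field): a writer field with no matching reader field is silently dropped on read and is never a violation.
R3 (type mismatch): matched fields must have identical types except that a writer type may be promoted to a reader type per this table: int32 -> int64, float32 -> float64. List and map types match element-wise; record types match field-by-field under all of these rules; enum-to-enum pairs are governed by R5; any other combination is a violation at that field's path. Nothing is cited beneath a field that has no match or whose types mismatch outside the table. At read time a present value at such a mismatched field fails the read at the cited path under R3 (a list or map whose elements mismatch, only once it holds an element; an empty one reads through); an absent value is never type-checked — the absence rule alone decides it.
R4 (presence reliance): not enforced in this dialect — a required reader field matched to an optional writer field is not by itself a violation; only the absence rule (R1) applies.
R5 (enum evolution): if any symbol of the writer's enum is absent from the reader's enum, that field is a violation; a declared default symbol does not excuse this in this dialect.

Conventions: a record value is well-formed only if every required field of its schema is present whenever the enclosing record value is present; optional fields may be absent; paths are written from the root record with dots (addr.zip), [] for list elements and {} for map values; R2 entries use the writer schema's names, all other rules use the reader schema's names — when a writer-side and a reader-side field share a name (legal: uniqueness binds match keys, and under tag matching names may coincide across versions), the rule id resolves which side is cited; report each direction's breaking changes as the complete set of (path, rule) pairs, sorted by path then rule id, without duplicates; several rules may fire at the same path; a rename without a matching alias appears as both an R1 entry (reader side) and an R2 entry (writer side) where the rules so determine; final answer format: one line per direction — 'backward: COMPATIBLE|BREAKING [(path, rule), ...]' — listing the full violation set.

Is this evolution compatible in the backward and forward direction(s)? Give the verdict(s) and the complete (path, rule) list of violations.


backward: BREAKING [(country, R1), (latitude, R1), (latitude, R3), (seq, R3), (severity, R1), (severity, R5)]; forward: BREAKING [(latitude, R1), (latitude, R3), (notes, R1), (seq, R3), (severity, R1)]

in Session below, arrows point writer -> reader
backward pass over Session, reader schema v2, writer schema v1:
  writer optional, State -> State: reader severity maps from writer severity
  writer required, map<string, float64> -> map<string, float64>: reader attrs maps from writer attrs
  writer optional, string -> string: reader country maps from writer notes
  writer required, int32 -> int32: reader version maps from writer version
  writer optional, float64 -> bytes: reader latitude maps from writer latitude
  writer required, int32 -> bool: reader seq maps from writer seq
  breaking: (country, R1)
  breaking: (latitude, R1)
  breaking: (latitude, R3)
  breaking: (seq, R3)
  breaking: (severity, R1)
  breaking: (severity, R5)
  backward on Session therefore BREAKING (6)
forward pass over Session, reader schema v1, writer schema v2:
  writer optional, State -> State: reader severity maps from writer severity
  writer required, map<string, float64> -> map<string, float64>: reader attrs maps from writer attrs
  notes: no writer-side match
  writer required, int32 -> int32: reader version maps from writer version
  writer optional, bytes -> float64: reader latitude maps from writer latitude
  writer required, bool -> int32: reader seq maps from writer seq
  country (writer side), unknown to reader
  breaking: (latitude, R1)
  breaking: (latitude, R3)
  breaking: (notes, R1)
  breaking: (seq, R3)
  breaking: (severity, R1)
  forward on Session therefore BREAKING (5)


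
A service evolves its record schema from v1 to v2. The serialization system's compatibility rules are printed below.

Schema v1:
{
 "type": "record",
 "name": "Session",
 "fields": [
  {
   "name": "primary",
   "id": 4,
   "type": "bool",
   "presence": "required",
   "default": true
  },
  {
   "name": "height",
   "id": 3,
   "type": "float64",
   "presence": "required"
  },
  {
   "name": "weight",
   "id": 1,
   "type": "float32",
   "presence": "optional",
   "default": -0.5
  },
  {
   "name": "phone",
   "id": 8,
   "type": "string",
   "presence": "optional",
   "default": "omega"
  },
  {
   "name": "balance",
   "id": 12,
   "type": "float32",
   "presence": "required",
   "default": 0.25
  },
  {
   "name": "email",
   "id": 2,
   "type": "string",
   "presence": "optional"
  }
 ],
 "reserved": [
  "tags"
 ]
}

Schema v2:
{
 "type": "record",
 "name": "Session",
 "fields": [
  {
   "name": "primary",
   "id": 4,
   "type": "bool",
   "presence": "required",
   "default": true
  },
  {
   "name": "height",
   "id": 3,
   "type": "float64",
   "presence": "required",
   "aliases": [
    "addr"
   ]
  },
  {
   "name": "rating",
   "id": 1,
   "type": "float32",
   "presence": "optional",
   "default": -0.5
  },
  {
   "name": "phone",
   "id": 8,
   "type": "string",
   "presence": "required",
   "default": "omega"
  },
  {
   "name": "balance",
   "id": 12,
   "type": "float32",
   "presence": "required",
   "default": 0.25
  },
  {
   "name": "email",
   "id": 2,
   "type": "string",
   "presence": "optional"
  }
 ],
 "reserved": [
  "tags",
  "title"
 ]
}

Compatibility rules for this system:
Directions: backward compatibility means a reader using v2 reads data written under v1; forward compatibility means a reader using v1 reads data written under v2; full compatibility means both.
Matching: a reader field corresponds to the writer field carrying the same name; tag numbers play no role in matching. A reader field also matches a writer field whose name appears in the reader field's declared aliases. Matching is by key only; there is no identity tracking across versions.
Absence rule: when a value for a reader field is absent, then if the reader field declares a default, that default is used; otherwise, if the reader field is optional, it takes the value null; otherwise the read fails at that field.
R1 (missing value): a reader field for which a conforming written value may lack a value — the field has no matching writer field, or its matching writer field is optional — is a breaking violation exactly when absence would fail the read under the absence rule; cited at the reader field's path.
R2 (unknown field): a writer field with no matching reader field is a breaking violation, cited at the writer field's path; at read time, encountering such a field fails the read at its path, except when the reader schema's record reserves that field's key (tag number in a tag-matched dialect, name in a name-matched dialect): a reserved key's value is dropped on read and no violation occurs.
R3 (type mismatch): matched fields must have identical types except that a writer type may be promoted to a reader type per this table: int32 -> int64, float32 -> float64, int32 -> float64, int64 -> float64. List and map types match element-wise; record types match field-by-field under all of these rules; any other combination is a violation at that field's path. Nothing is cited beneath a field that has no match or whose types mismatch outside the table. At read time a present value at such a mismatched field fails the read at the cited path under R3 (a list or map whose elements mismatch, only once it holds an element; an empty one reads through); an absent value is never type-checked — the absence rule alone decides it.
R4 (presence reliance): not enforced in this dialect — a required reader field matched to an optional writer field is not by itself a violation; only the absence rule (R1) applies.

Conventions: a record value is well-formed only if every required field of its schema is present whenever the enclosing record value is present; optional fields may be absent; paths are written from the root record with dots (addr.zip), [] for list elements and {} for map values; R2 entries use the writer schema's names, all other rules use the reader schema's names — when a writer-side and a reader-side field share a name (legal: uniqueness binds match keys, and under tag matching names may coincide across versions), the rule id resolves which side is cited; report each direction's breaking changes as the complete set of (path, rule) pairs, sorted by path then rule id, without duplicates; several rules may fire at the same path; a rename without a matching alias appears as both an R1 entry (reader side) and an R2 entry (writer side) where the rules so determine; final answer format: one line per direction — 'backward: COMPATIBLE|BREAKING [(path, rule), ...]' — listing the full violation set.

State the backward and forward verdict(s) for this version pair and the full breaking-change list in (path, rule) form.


each type pair in Session: writer, then reader
backward pass over Session, reader schema v2, writer schema v1:
  primary: bool -> bool, writer required; from primary
  height: float64 -> float64, writer required; from height
  rating: no writer match
  phone: string -> string, writer optional; from phone
  balance: float32 -> float32, writer required; from balance
  email: string -> string, writer optional; from email
  leftover writer field: weight
  R2 fires at weight
  backward on Session therefore BREAKING (1)
forward pass over Session, reader schema v1, writer schema v2:
  primary: bool -> bool, writer required; from primary
  height: float64 -> float64, writer required; from height
  weight: no writer match
  phone: string -> string, writer required; from phone
  balance: float32 -> float32, writer required; from balance
  email: string -> string, writer optional; from email
  leftover writer field: rating
  R2 fires at rating
  forward on Session therefore BREAKING (1)

backward: BREAKING [(weight, R2)]; forward: BREAKING [(rating, R2)]


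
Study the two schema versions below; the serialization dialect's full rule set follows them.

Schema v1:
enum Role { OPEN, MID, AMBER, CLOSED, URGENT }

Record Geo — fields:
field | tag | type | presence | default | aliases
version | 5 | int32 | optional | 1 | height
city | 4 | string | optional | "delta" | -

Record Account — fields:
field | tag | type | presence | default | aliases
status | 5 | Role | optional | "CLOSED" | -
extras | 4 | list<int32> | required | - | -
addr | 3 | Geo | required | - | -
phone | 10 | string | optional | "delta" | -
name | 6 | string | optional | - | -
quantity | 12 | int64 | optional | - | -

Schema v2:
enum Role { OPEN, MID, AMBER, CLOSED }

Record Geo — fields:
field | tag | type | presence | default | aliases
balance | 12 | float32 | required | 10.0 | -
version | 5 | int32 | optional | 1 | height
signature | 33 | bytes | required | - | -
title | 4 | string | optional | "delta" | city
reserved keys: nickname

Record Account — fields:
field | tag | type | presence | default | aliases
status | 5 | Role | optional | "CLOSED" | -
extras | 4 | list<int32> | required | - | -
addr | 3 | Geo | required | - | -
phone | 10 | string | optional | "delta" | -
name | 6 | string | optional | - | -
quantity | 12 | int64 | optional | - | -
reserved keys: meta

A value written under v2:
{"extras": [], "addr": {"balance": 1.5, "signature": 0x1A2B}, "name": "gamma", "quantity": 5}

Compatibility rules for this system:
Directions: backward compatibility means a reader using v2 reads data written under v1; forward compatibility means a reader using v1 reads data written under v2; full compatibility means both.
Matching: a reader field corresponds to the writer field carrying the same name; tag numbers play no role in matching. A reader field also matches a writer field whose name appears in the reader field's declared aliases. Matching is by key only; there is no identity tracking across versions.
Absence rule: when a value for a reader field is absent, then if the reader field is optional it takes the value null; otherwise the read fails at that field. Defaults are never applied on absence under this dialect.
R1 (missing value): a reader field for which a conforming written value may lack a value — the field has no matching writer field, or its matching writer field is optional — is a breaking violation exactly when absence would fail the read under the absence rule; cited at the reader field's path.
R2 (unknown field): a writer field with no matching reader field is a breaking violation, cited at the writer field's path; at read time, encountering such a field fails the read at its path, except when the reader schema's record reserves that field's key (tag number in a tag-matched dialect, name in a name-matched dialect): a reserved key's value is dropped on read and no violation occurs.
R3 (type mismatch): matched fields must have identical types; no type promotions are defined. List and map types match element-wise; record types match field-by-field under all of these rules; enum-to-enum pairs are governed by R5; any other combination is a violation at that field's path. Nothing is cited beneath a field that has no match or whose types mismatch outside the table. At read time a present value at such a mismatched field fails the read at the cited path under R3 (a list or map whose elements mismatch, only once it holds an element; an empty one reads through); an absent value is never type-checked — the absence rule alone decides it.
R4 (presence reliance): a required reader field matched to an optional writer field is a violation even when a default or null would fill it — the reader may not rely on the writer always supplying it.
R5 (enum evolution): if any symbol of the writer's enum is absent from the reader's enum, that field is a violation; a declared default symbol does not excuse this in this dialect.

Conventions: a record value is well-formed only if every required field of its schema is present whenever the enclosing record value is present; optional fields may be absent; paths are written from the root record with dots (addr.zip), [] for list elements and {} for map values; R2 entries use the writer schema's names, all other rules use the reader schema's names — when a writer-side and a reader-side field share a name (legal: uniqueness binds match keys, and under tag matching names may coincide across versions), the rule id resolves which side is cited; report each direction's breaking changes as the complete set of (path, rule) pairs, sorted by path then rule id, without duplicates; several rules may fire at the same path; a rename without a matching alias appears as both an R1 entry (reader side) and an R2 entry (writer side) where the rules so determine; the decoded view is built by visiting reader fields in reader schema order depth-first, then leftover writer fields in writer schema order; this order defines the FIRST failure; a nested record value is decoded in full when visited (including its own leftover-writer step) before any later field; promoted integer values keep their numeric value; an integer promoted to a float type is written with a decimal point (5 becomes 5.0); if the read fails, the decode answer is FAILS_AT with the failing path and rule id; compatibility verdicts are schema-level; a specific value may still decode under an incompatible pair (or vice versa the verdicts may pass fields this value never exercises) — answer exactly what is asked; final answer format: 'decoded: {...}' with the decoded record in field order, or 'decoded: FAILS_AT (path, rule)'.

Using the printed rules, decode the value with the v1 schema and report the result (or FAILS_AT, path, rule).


each type pair in Account: writer, then reader
decode (reader v1):
  status := null (absent, optional -> null)
  extras := []
  addr.version := null (absent, optional -> null)
  addr.city := null (absent, optional -> null)
  read fails at addr.balance under R2 (unknown field)
  => FAILS_AT (addr.balance, R2)
the other Account changes do not affect what is asked:
  enum Role (field status in record Account): symbol URGENT removed -> changes Account's schema-level verdicts only — the decode of this value is the same
  added field signature to record Geo: required bytes, tag 33 (in v2 it sits immediately before title) -> changes Account's schema-level verdicts only — the decode of this value is the same
  renamed field city to title in record Geo (alias city declared on the renamed field) -> changes Account's schema-level verdicts only — the decode of this value is the same

decoded: FAILS_AT (addr.balance, R2)
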